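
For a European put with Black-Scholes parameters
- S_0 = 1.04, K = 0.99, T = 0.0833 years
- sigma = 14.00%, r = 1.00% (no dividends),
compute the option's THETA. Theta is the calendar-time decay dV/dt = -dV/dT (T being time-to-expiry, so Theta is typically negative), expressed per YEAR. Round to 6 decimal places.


Answer: Theta = -0.044384

Derivation:
d1 = 1.2602049362; d2 = 1.2197985011
phi(d1) = 0.1803245901; exp(-qT) = 1.0000000000; exp(-rT) = 0.9991673468
Theta = -S*exp(-qT)*phi(d1)*sigma/(2*sqrt(T)) + r*K*exp(-rT)*N(-d2) - q*S*exp(-qT)*N(-d1)
N(-d1) = 0.1037977213; N(-d2) = 0.1112706349; sqrt(T) = 0.2886173938
Term 1 = -1.0400 * 1.0000000000 * 0.1803245901 * 0.1400 / (2 * 0.2886173938) = -0.0454845427
Term 2 = 0.0100 * 0.9900 * 0.9991673468 * 0.1112706349 = 0.0011006621
Term 3 = 0 (no dividend yield, q = 0)
Theta = -0.0454845427 + (0.0011006621) + (0.0000000000) = -0.044384


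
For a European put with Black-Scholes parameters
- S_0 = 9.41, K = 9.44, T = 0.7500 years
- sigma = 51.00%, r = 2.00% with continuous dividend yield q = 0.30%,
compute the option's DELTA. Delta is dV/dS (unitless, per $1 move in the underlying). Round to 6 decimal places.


Answer: Delta = -0.403289

Derivation:
d1 = 0.2424972415; d2 = -0.1991757145
phi(d1) = 0.3873831635; exp(-qT) = 0.9977525294; exp(-rT) = 0.9851119396
N(-d1) = 0.4041974470
Delta = -exp(-qT) * N(-d1) = -0.9977525294 * 0.4041974470 = -0.403289


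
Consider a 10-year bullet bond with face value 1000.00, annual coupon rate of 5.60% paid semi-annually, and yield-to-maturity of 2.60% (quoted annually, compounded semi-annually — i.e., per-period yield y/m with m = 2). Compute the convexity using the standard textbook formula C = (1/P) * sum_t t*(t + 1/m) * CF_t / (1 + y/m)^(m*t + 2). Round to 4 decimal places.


Answer: Convexity = 76.2711

Derivation:
Coupon per period c = face * coupon_rate / m = 28.000000
Periods per year m = 2; per-period yield y/m = 0.013000
Number of cashflows N = 20
Cashflows (t years, CF_t, discount factor 1/(1+y/m)^(m*t), PV):
  t = 0.5000: CF_t = 28.000000, DF = 0.987167, PV = 27.640671
  t = 1.0000: CF_t = 28.000000, DF = 0.974498, PV = 27.285954
  t = 1.5000: CF_t = 28.000000, DF = 0.961992, PV = 26.935789
  t = 2.0000: CF_t = 28.000000, DF = 0.949647, PV = 26.590117
  t = 2.5000: CF_t = 28.000000, DF = 0.937460, PV = 26.248882
  t = 3.0000: CF_t = 28.000000, DF = 0.925429, PV = 25.912025
  t = 3.5000: CF_t = 28.000000, DF = 0.913553, PV = 25.579492
  t = 4.0000: CF_t = 28.000000, DF = 0.901829, PV = 25.251226
  t = 4.5000: CF_t = 28.000000, DF = 0.890256, PV = 24.927173
  t = 5.0000: CF_t = 28.000000, DF = 0.878831, PV = 24.607278
  t = 5.5000: CF_t = 28.000000, DF = 0.867553, PV = 24.291489
  t = 6.0000: CF_t = 28.000000, DF = 0.856420, PV = 23.979752
  t = 6.5000: CF_t = 28.000000, DF = 0.845429, PV = 23.672016
  t = 7.0000: CF_t = 28.000000, DF = 0.834580, PV = 23.368229
  t = 7.5000: CF_t = 28.000000, DF = 0.823869, PV = 23.068340
  t = 8.0000: CF_t = 28.000000, DF = 0.813296, PV = 22.772300
  t = 8.5000: CF_t = 28.000000, DF = 0.802859, PV = 22.480060
  t = 9.0000: CF_t = 28.000000, DF = 0.792556, PV = 22.191569
  t = 9.5000: CF_t = 28.000000, DF = 0.782385, PV = 21.906781
  t = 10.0000: CF_t = 1028.000000, DF = 0.772345, PV = 793.970209
Price P = sum_t PV_t = 1262.679352
Convexity numerator sum_t t*(t + 1/m) * CF_t / (1+y/m)^(m*t + 2):
  t = 0.5000: term = 13.467894
  t = 1.0000: term = 39.885176
  t = 1.5000: term = 78.746645
  t = 2.0000: term = 129.560127
  t = 2.5000: term = 191.846189
  t = 3.0000: term = 265.137873
  t = 3.5000: term = 348.980418
  t = 4.0000: term = 442.931006
  t = 4.5000: term = 546.558497
  t = 5.0000: term = 659.443180
  t = 5.5000: term = 781.176521
  t = 6.0000: term = 911.360923
  t = 6.5000: term = 1049.609487
  t = 7.0000: term = 1195.545775
  t = 7.5000: term = 1348.803582
  t = 8.0000: term = 1509.026712
  t = 8.5000: term = 1675.868757
  t = 9.0000: term = 1848.992880
  t = 9.5000: term = 2028.071603
  t = 10.0000: term = 81240.879396
Convexity = (1/P) * sum = 96305.892642 / 1262.679352 = 76.271060


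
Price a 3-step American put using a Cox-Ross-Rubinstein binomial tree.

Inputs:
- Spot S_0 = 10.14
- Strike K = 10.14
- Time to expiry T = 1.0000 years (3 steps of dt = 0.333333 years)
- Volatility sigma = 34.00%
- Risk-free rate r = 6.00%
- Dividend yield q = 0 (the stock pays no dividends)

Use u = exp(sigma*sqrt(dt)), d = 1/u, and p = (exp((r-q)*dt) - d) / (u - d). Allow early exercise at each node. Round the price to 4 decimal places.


Answer: Price = V(0,0) = 1.2075

Derivation:
dt = T/N = 0.333333
u = exp(sigma*sqrt(dt)) = 1.216891; d = 1/u = 0.821766
p = (exp((r-q)*dt) - d) / (u - d) = 0.502209
Discount per step: exp(-r*dt) = 0.980199
Stock lattice S(k, i) with i counting down-moves:
  k=0: S(0,0) = 10.1400
  k=1: S(1,0) = 12.3393; S(1,1) = 8.3327
  k=2: S(2,0) = 15.0155; S(2,1) = 10.1400; S(2,2) = 6.8475
  k=3: S(3,0) = 18.2723; S(3,1) = 12.3393; S(3,2) = 8.3327; S(3,3) = 5.6271
Terminal payoffs V(N, i) = max(K - S_T, 0):
  V(3,0) = 0.000000; V(3,1) = 0.000000; V(3,2) = 1.807289; V(3,3) = 4.512920
Backward induction: V(k, i) = exp(-r*dt) * [p * V(k+1, i) + (1-p) * V(k+1, i+1)]; then take max(V_cont, immediate exercise) for American.
  V(2,0) = exp(-r*dt) * [p*0.000000 + (1-p)*0.000000] = 0.000000; exercise = 0.000000; V(2,0) = max -> 0.000000
  V(2,1) = exp(-r*dt) * [p*0.000000 + (1-p)*1.807289] = 0.881838; exercise = 0.000000; V(2,1) = max -> 0.881838
  V(2,2) = exp(-r*dt) * [p*1.807289 + (1-p)*4.512920] = 3.091672; exercise = 3.292458; V(2,2) = max -> 3.292458
  V(1,0) = exp(-r*dt) * [p*0.000000 + (1-p)*0.881838] = 0.430279; exercise = 0.000000; V(1,0) = max -> 0.430279
  V(1,1) = exp(-r*dt) * [p*0.881838 + (1-p)*3.292458] = 2.040601; exercise = 1.807289; V(1,1) = max -> 2.040601
  V(0,0) = exp(-r*dt) * [p*0.430279 + (1-p)*2.040601] = 1.207490; exercise = 0.000000; V(0,0) = max -> 1.207490


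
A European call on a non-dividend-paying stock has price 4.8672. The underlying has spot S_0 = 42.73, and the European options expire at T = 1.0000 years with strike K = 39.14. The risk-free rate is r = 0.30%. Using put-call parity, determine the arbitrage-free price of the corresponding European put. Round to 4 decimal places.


Put-call parity: C - P = S_0 * exp(-qT) - K * exp(-rT).
S_0 * exp(-qT) = 42.7300 * 1.00000000 = 42.73000000
K * exp(-rT) = 39.1400 * 0.99700450 = 39.02275595
P = C - S*exp(-qT) + K*exp(-rT)
P = 4.8672 - 42.73000000 + 39.02275595 = 1.1600

Answer: Put price = 1.1600


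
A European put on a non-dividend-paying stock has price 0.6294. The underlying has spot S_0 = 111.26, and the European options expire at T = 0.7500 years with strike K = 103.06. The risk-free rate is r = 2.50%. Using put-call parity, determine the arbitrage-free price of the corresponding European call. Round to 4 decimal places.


Put-call parity: C - P = S_0 * exp(-qT) - K * exp(-rT).
S_0 * exp(-qT) = 111.2600 * 1.00000000 = 111.26000000
K * exp(-rT) = 103.0600 * 0.98142469 = 101.14562832
C = P + S*exp(-qT) - K*exp(-rT)
C = 0.6294 + 111.26000000 - 101.14562832 = 10.7438

Answer: Call price = 10.7438


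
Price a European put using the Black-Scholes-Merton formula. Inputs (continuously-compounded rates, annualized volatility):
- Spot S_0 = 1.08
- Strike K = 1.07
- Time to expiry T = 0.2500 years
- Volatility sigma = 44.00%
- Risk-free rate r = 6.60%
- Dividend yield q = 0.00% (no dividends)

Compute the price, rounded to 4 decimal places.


d1 = (ln(S/K) + (r - q + 0.5*sigma^2) * T) / (sigma * sqrt(T)) = 0.22728360
d2 = d1 - sigma * sqrt(T) = 0.00728360
exp(-rT) = 0.98363538; exp(-qT) = 1.00000000
P = K * exp(-rT) * N(-d2) - S_0 * exp(-qT) * N(-d1)
N(-d1) = 0.41010161; N(-d2) = 0.49709429
P = 1.0700 * 0.98363538 * 0.49709429 - 1.0800 * 1.00000000 * 0.41010161 = 0.0803

Answer: Price = 0.0803


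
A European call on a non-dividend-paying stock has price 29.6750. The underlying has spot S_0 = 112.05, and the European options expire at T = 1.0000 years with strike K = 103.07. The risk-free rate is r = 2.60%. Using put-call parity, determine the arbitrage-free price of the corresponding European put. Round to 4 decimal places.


Put-call parity: C - P = S_0 * exp(-qT) - K * exp(-rT).
S_0 * exp(-qT) = 112.0500 * 1.00000000 = 112.05000000
K * exp(-rT) = 103.0700 * 0.97433509 = 100.42471769
P = C - S*exp(-qT) + K*exp(-rT)
P = 29.6750 - 112.05000000 + 100.42471769 = 18.0497

Answer: Put price = 18.0497


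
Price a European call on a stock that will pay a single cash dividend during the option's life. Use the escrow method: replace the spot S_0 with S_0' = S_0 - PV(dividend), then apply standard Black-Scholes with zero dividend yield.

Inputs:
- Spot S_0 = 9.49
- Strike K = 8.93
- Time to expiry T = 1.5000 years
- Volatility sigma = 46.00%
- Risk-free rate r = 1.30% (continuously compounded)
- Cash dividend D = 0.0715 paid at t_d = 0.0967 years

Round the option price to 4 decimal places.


PV(D) = D * exp(-r * t_d) = 0.0715 * 0.99874369 = 0.07141017
S_0' = S_0 - PV(D) = 9.4900 - 0.07141017 = 9.41858983
d1 = (ln(S_0'/K) + (r + sigma^2/2)*T) / (sigma*sqrt(T)) = 0.41085572
d2 = d1 - sigma*sqrt(T) = -0.15252692
exp(-rT) = 0.98068890
N(d1) = 0.65941083; N(d2) = 0.43938568
C = S_0' * N(d1) - K * exp(-rT) * N(d2) = 9.41858983 * 0.65941083 - 8.9300 * 0.98068890 * 0.43938568 = 2.3628

Answer: Price = 2.3628


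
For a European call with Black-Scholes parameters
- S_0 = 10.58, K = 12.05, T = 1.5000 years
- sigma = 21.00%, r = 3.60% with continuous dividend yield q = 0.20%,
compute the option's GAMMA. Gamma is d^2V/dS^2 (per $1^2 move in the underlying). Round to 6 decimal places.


Answer: Gamma = 0.143848

Derivation:
d1 = -0.1789458538; d2 = -0.4361422768
phi(d1) = 0.3926057535; exp(-qT) = 0.9970044955; exp(-rT) = 0.9474321065
Gamma = exp(-qT) * phi(d1) / (S * sigma * sqrt(T)) = 0.9970044955 * 0.3926057535 / (10.5800 * 0.2100 * 1.2247448714) = 0.143848


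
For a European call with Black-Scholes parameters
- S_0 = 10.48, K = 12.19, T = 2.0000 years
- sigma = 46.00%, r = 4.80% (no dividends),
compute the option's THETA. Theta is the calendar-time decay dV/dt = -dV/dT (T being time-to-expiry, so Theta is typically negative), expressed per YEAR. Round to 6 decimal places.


d1 = 0.2404973699; d2 = -0.4100408688
phi(d1) = 0.3875703006; exp(-qT) = 1.0000000000; exp(-rT) = 0.9084640161
Theta = -S*exp(-qT)*phi(d1)*sigma/(2*sqrt(T)) - r*K*exp(-rT)*N(d2) + q*S*exp(-qT)*N(d1)
N(d1) = 0.5950276490; N(d2) = 0.3408879840; sqrt(T) = 1.4142135624
Term 1 = -10.4800 * 1.0000000000 * 0.3875703006 * 0.4600 / (2 * 1.4142135624) = -0.6605787679
Term 2 = -0.0480 * 12.1900 * 0.9084640161 * 0.3408879840 = -0.1812025753
Term 3 = 0 (no dividend yield, q = 0)
Theta = -0.6605787679 + (-0.1812025753) + (0.0000000000) = -0.841781

Answer: Theta = -0.841781


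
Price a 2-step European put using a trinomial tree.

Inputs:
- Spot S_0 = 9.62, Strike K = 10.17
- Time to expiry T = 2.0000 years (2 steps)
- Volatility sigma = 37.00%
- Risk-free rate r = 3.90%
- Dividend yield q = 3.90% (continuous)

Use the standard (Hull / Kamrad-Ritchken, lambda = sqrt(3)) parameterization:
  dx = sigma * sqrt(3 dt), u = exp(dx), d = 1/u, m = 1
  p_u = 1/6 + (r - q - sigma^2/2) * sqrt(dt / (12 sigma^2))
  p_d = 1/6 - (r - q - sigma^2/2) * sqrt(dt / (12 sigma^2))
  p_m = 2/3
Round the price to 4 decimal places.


Answer: Price = V(0,0) = 1.9721

Derivation:
dt = T/N = 1.000000; dx = sigma*sqrt(3*dt) = 0.640859
u = exp(dx) = 1.898110; d = 1/u = 0.526840
p_u = 0.113262, p_m = 0.666667, p_d = 0.220072
Discount per step: exp(-r*dt) = 0.961751
Stock lattice S(k, j) with j the centered position index:
  k=0: S(0,+0) = 9.6200
  k=1: S(1,-1) = 5.0682; S(1,+0) = 9.6200; S(1,+1) = 18.2598
  k=2: S(2,-2) = 2.6701; S(2,-1) = 5.0682; S(2,+0) = 9.6200; S(2,+1) = 18.2598; S(2,+2) = 34.6592
Terminal payoffs V(N, j) = max(K - S_T, 0):
  V(2,-2) = 7.499871; V(2,-1) = 5.101801; V(2,+0) = 0.550000; V(2,+1) = 0.000000; V(2,+2) = 0.000000
Backward induction: V(k, j) = exp(-r*dt) * [p_u * V(k+1, j+1) + p_m * V(k+1, j) + p_d * V(k+1, j-1)]
  V(1,-1) = exp(-r*dt) * [p_u*0.550000 + p_m*5.101801 + p_d*7.499871] = 4.918396
  V(1,+0) = exp(-r*dt) * [p_u*0.000000 + p_m*0.550000 + p_d*5.101801] = 1.432459
  V(1,+1) = exp(-r*dt) * [p_u*0.000000 + p_m*0.000000 + p_d*0.550000] = 0.116410
  V(0,+0) = exp(-r*dt) * [p_u*0.116410 + p_m*1.432459 + p_d*4.918396] = 1.972124


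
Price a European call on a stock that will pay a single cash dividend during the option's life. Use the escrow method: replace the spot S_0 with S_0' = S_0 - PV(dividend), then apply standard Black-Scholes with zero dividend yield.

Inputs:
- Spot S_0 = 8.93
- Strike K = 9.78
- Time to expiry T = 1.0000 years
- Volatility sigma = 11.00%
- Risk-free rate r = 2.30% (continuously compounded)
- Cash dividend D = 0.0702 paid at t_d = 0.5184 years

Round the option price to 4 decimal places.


Answer: Price = 0.1474

Derivation:
PV(D) = D * exp(-r * t_d) = 0.0702 * 0.98814760 = 0.06936796
S_0' = S_0 - PV(D) = 8.9300 - 0.06936796 = 8.86063204
d1 = (ln(S_0'/K) + (r + sigma^2/2)*T) / (sigma*sqrt(T)) = -0.63337623
d2 = d1 - sigma*sqrt(T) = -0.74337623
exp(-rT) = 0.97726248
N(d1) = 0.26324399; N(d2) = 0.22862696
C = S_0' * N(d1) - K * exp(-rT) * N(d2) = 8.86063204 * 0.26324399 - 9.7800 * 0.97726248 * 0.22862696 = 0.1474


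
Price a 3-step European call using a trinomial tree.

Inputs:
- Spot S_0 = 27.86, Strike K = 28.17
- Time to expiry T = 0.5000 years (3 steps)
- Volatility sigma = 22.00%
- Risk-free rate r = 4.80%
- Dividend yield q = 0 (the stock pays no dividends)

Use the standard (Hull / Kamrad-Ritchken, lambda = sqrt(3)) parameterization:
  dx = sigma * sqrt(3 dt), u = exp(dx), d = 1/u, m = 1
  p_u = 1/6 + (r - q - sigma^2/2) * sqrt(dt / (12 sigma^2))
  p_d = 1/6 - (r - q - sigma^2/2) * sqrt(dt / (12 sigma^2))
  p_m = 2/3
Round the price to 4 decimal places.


Answer: Price = V(0,0) = 1.7976

Derivation:
dt = T/N = 0.166667; dx = sigma*sqrt(3*dt) = 0.155563
u = exp(dx) = 1.168316; d = 1/u = 0.855933
p_u = 0.179416, p_m = 0.666667, p_d = 0.153917
Discount per step: exp(-r*dt) = 0.992032
Stock lattice S(k, j) with j the centered position index:
  k=0: S(0,+0) = 27.8600
  k=1: S(1,-1) = 23.8463; S(1,+0) = 27.8600; S(1,+1) = 32.5493
  k=2: S(2,-2) = 20.4108; S(2,-1) = 23.8463; S(2,+0) = 27.8600; S(2,+1) = 32.5493; S(2,+2) = 38.0279
  k=3: S(3,-3) = 17.4703; S(3,-2) = 20.4108; S(3,-1) = 23.8463; S(3,+0) = 27.8600; S(3,+1) = 32.5493; S(3,+2) = 38.0279; S(3,+3) = 44.4286
Terminal payoffs V(N, j) = max(S_T - K, 0):
  V(3,-3) = 0.000000; V(3,-2) = 0.000000; V(3,-1) = 0.000000; V(3,+0) = 0.000000; V(3,+1) = 4.379287; V(3,+2) = 9.857856; V(3,+3) = 16.258557
Backward induction: V(k, j) = exp(-r*dt) * [p_u * V(k+1, j+1) + p_m * V(k+1, j) + p_d * V(k+1, j-1)]
  V(2,-2) = exp(-r*dt) * [p_u*0.000000 + p_m*0.000000 + p_d*0.000000] = 0.000000
  V(2,-1) = exp(-r*dt) * [p_u*0.000000 + p_m*0.000000 + p_d*0.000000] = 0.000000
  V(2,+0) = exp(-r*dt) * [p_u*4.379287 + p_m*0.000000 + p_d*0.000000] = 0.779454
  V(2,+1) = exp(-r*dt) * [p_u*9.857856 + p_m*4.379287 + p_d*0.000000] = 4.650826
  V(2,+2) = exp(-r*dt) * [p_u*16.258557 + p_m*9.857856 + p_d*4.379287] = 10.082018
  V(1,-1) = exp(-r*dt) * [p_u*0.779454 + p_m*0.000000 + p_d*0.000000] = 0.138732
  V(1,+0) = exp(-r*dt) * [p_u*4.650826 + p_m*0.779454 + p_d*0.000000] = 1.343279
  V(1,+1) = exp(-r*dt) * [p_u*10.082018 + p_m*4.650826 + p_d*0.779454] = 4.989323
  V(0,+0) = exp(-r*dt) * [p_u*4.989323 + p_m*1.343279 + p_d*0.138732] = 1.797599


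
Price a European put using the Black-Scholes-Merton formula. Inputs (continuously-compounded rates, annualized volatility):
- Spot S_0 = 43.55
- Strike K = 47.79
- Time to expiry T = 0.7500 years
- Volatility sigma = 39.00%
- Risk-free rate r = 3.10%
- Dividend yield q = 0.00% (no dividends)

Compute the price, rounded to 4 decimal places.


Answer: Price = 7.7487

Derivation:
d1 = (ln(S/K) + (r - q + 0.5*sigma^2) * T) / (sigma * sqrt(T)) = -0.03736258
d2 = d1 - sigma * sqrt(T) = -0.37511249
exp(-rT) = 0.97701820; exp(-qT) = 1.00000000
P = K * exp(-rT) * N(-d2) - S_0 * exp(-qT) * N(-d1)
N(-d1) = 0.51490205; N(-d2) = 0.64621160
P = 47.7900 * 0.97701820 * 0.64621160 - 43.5500 * 1.00000000 * 0.51490205 = 7.7487


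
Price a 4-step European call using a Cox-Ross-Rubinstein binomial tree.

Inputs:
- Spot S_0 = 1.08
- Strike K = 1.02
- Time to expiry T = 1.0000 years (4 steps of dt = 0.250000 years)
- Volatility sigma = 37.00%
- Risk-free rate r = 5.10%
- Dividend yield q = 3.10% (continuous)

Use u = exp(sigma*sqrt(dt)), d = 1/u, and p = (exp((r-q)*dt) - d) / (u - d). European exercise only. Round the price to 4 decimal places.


Answer: Price = V(0,0) = 0.1899

Derivation:
dt = T/N = 0.250000
u = exp(sigma*sqrt(dt)) = 1.203218; d = 1/u = 0.831104
p = (exp((r-q)*dt) - d) / (u - d) = 0.467352
Discount per step: exp(-r*dt) = 0.987331
Stock lattice S(k, i) with i counting down-moves:
  k=0: S(0,0) = 1.0800
  k=1: S(1,0) = 1.2995; S(1,1) = 0.8976
  k=2: S(2,0) = 1.5636; S(2,1) = 1.0800; S(2,2) = 0.7460
  k=3: S(3,0) = 1.8813; S(3,1) = 1.2995; S(3,2) = 0.8976; S(3,3) = 0.6200
  k=4: S(4,0) = 2.2636; S(4,1) = 1.5636; S(4,2) = 1.0800; S(4,3) = 0.7460; S(4,4) = 0.5153
Terminal payoffs V(N, i) = max(S_T - K, 0):
  V(4,0) = 1.243610; V(4,1) = 0.543553; V(4,2) = 0.060000; V(4,3) = 0.000000; V(4,4) = 0.000000
Backward induction: V(k, i) = exp(-r*dt) * [p * V(k+1, i) + (1-p) * V(k+1, i+1)].
  V(3,0) = exp(-r*dt) * [p*1.243610 + (1-p)*0.543553] = 0.859695
  V(3,1) = exp(-r*dt) * [p*0.543553 + (1-p)*0.060000] = 0.282366
  V(3,2) = exp(-r*dt) * [p*0.060000 + (1-p)*0.000000] = 0.027686
  V(3,3) = exp(-r*dt) * [p*0.000000 + (1-p)*0.000000] = 0.000000
  V(2,0) = exp(-r*dt) * [p*0.859695 + (1-p)*0.282366] = 0.545186
  V(2,1) = exp(-r*dt) * [p*0.282366 + (1-p)*0.027686] = 0.144853
  V(2,2) = exp(-r*dt) * [p*0.027686 + (1-p)*0.000000] = 0.012775
  V(1,0) = exp(-r*dt) * [p*0.545186 + (1-p)*0.144853] = 0.327744
  V(1,1) = exp(-r*dt) * [p*0.144853 + (1-p)*0.012775] = 0.073558
  V(0,0) = exp(-r*dt) * [p*0.327744 + (1-p)*0.073558] = 0.189915


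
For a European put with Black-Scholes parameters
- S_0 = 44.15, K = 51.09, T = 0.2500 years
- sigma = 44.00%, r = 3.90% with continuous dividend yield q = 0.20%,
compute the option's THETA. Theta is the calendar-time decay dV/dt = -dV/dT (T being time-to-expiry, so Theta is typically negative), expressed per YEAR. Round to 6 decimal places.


Answer: Theta = -5.342317

Derivation:
d1 = -0.5115720741; d2 = -0.7315720741
phi(d1) = 0.3500107094; exp(-qT) = 0.9995001250; exp(-rT) = 0.9902973771
Theta = -S*exp(-qT)*phi(d1)*sigma/(2*sqrt(T)) + r*K*exp(-rT)*N(-d2) - q*S*exp(-qT)*N(-d1)
N(-d1) = 0.6955247330; N(-d2) = 0.7677851008; sqrt(T) = 0.5000000000
Term 1 = -44.1500 * 0.9995001250 * 0.3500107094 * 0.4400 / (2 * 0.5000000000) = -6.7959092367
Term 2 = 0.0390 * 51.0900 * 0.9902973771 * 0.7677851008 = 1.5149762296
Term 3 = -0.0020 * 44.1500 * 0.9995001250 * 0.6955247330 = -0.0613841342
Theta = -6.7959092367 + (1.5149762296) + (-0.0613841342) = -5.342317


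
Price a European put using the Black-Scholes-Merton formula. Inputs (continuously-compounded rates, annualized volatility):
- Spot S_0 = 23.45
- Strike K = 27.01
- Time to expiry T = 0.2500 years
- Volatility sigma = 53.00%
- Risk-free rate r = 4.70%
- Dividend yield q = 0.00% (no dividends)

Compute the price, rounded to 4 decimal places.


Answer: Price = 4.5726

Derivation:
d1 = (ln(S/K) + (r - q + 0.5*sigma^2) * T) / (sigma * sqrt(T)) = -0.35650631
d2 = d1 - sigma * sqrt(T) = -0.62150631
exp(-rT) = 0.98831876; exp(-qT) = 1.00000000
P = K * exp(-rT) * N(-d2) - S_0 * exp(-qT) * N(-d1)
N(-d1) = 0.63926929; N(-d2) = 0.73286673
P = 27.0100 * 0.98831876 * 0.73286673 - 23.4500 * 1.00000000 * 0.63926929 = 4.5726


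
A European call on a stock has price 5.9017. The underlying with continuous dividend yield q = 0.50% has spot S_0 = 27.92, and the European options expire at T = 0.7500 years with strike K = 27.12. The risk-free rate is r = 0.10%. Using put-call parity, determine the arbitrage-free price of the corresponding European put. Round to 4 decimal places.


Put-call parity: C - P = S_0 * exp(-qT) - K * exp(-rT).
S_0 * exp(-qT) = 27.9200 * 0.99625702 = 27.81549607
K * exp(-rT) = 27.1200 * 0.99925028 = 27.09966763
P = C - S*exp(-qT) + K*exp(-rT)
P = 5.9017 - 27.81549607 + 27.09966763 = 5.1859

Answer: Put price = 5.1859


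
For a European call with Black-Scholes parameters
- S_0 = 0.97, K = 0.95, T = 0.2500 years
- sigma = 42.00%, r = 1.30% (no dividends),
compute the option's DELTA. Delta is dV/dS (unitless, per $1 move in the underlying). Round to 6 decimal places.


Answer: Delta = 0.586942

Derivation:
d1 = 0.2196861281; d2 = 0.0096861281
phi(d1) = 0.3894306296; exp(-qT) = 1.0000000000; exp(-rT) = 0.9967552755
N(d1) = 0.5869421955
Delta = exp(-qT) * N(d1) = 1.0000000000 * 0.5869421955 = 0.586942


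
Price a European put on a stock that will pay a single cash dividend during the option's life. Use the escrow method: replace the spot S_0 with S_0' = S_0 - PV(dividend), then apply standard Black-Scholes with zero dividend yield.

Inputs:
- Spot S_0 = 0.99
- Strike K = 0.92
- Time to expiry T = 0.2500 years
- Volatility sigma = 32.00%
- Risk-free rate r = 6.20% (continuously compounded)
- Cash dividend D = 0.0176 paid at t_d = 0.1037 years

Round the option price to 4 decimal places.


Answer: Price = 0.0323

Derivation:
PV(D) = D * exp(-r * t_d) = 0.0176 * 0.99359122 = 0.01748721
S_0' = S_0 - PV(D) = 0.9900 - 0.01748721 = 0.97251279
d1 = (ln(S_0'/K) + (r + sigma^2/2)*T) / (sigma*sqrt(T)) = 0.52380976
d2 = d1 - sigma*sqrt(T) = 0.36380976
exp(-rT) = 0.98461951
N(-d1) = 0.30020543; N(-d2) = 0.35800004
P = K * exp(-rT) * N(-d2) - S_0' * N(-d1) = 0.9200 * 0.98461951 * 0.35800004 - 0.97251279 * 0.30020543 = 0.0323


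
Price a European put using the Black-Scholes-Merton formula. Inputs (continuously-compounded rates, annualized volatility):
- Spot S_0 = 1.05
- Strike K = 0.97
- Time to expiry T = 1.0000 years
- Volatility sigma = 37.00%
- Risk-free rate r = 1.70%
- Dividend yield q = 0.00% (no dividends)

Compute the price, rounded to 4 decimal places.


Answer: Price = 0.1037

Derivation:
d1 = (ln(S/K) + (r - q + 0.5*sigma^2) * T) / (sigma * sqrt(T)) = 0.44513344
d2 = d1 - sigma * sqrt(T) = 0.07513344
exp(-rT) = 0.98314368; exp(-qT) = 1.00000000
P = K * exp(-rT) * N(-d2) - S_0 * exp(-qT) * N(-d1)
N(-d1) = 0.32811166; N(-d2) = 0.47005427
P = 0.9700 * 0.98314368 * 0.47005427 - 1.0500 * 1.00000000 * 0.32811166 = 0.1037


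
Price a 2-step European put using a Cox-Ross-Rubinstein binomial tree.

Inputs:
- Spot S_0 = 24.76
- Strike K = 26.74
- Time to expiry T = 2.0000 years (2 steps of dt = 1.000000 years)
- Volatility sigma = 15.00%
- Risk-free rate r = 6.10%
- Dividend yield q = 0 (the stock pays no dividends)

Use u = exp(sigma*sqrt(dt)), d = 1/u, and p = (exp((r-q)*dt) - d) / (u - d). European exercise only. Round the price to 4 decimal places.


dt = T/N = 1.000000
u = exp(sigma*sqrt(dt)) = 1.161834; d = 1/u = 0.860708
p = (exp((r-q)*dt) - d) / (u - d) = 0.671449
Discount per step: exp(-r*dt) = 0.940823
Stock lattice S(k, i) with i counting down-moves:
  k=0: S(0,0) = 24.7600
  k=1: S(1,0) = 28.7670; S(1,1) = 21.3111
  k=2: S(2,0) = 33.4225; S(2,1) = 24.7600; S(2,2) = 18.3427
Terminal payoffs V(N, i) = max(K - S_T, 0):
  V(2,0) = 0.000000; V(2,1) = 1.980000; V(2,2) = 8.397341
Backward induction: V(k, i) = exp(-r*dt) * [p * V(k+1, i) + (1-p) * V(k+1, i+1)].
  V(1,0) = exp(-r*dt) * [p*0.000000 + (1-p)*1.980000] = 0.612035
  V(1,1) = exp(-r*dt) * [p*1.980000 + (1-p)*8.397341] = 3.846484
  V(0,0) = exp(-r*dt) * [p*0.612035 + (1-p)*3.846484] = 1.575612

Answer: Price = V(0,0) = 1.5756


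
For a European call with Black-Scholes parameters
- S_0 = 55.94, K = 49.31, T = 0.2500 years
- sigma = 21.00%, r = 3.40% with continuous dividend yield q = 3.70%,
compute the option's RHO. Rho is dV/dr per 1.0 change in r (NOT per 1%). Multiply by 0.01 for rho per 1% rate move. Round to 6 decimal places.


d1 = 1.2468122623; d2 = 1.1418122623
phi(d1) = 0.1833774023; exp(-qT) = 0.9907926496; exp(-rT) = 0.9915360229
N(d2) = 0.8732339679
Rho = K*T*exp(-rT)*N(d2) = 49.3100 * 0.2500 * 0.9915360229 * 0.8732339679 = 10.673679

Answer: Rho = 10.673679


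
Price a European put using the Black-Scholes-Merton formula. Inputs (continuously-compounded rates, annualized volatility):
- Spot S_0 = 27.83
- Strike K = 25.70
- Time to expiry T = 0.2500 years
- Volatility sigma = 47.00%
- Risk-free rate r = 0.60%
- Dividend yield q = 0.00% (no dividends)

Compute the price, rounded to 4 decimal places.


d1 = (ln(S/K) + (r - q + 0.5*sigma^2) * T) / (sigma * sqrt(T)) = 0.46270674
d2 = d1 - sigma * sqrt(T) = 0.22770674
exp(-rT) = 0.99850112; exp(-qT) = 1.00000000
P = K * exp(-rT) * N(-d2) - S_0 * exp(-qT) * N(-d1)
N(-d1) = 0.32178729; N(-d2) = 0.40993712
P = 25.7000 * 0.99850112 * 0.40993712 - 27.8300 * 1.00000000 * 0.32178729 = 1.5643

Answer: Price = 1.5643


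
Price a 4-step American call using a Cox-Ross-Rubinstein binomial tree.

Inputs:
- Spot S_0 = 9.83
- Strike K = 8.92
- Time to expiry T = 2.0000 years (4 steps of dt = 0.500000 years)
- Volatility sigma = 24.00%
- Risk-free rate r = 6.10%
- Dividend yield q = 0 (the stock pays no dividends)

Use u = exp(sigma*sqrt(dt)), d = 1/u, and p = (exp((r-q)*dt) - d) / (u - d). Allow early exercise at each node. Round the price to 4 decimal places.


Answer: Price = V(0,0) = 2.4223

Derivation:
dt = T/N = 0.500000
u = exp(sigma*sqrt(dt)) = 1.184956; d = 1/u = 0.843913
p = (exp((r-q)*dt) - d) / (u - d) = 0.548485
Discount per step: exp(-r*dt) = 0.969960
Stock lattice S(k, i) with i counting down-moves:
  k=0: S(0,0) = 9.8300
  k=1: S(1,0) = 11.6481; S(1,1) = 8.2957
  k=2: S(2,0) = 13.8025; S(2,1) = 9.8300; S(2,2) = 7.0008
  k=3: S(3,0) = 16.3554; S(3,1) = 11.6481; S(3,2) = 8.2957; S(3,3) = 5.9081
  k=4: S(4,0) = 19.3804; S(4,1) = 13.8025; S(4,2) = 9.8300; S(4,3) = 7.0008; S(4,4) = 4.9859
Terminal payoffs V(N, i) = max(S_T - K, 0):
  V(4,0) = 10.460384; V(4,1) = 4.882506; V(4,2) = 0.910000; V(4,3) = 0.000000; V(4,4) = 0.000000
Backward induction: V(k, i) = exp(-r*dt) * [p * V(k+1, i) + (1-p) * V(k+1, i+1)]; then take max(V_cont, immediate exercise) for American.
  V(3,0) = exp(-r*dt) * [p*10.460384 + (1-p)*4.882506] = 7.703315; exercise = 7.435362; V(3,0) = max -> 7.703315
  V(3,1) = exp(-r*dt) * [p*4.882506 + (1-p)*0.910000] = 2.996070; exercise = 2.728117; V(3,1) = max -> 2.996070
  V(3,2) = exp(-r*dt) * [p*0.910000 + (1-p)*0.000000] = 0.484128; exercise = 0.000000; V(3,2) = max -> 0.484128
  V(3,3) = exp(-r*dt) * [p*0.000000 + (1-p)*0.000000] = 0.000000; exercise = 0.000000; V(3,3) = max -> 0.000000
  V(2,0) = exp(-r*dt) * [p*7.703315 + (1-p)*2.996070] = 5.410363; exercise = 4.882506; V(2,0) = max -> 5.410363
  V(2,1) = exp(-r*dt) * [p*2.996070 + (1-p)*0.484128] = 1.805959; exercise = 0.910000; V(2,1) = max -> 1.805959
  V(2,2) = exp(-r*dt) * [p*0.484128 + (1-p)*0.000000] = 0.257560; exercise = 0.000000; V(2,2) = max -> 0.257560
  V(1,0) = exp(-r*dt) * [p*5.410363 + (1-p)*1.805959] = 3.669282; exercise = 2.728117; V(1,0) = max -> 3.669282
  V(1,1) = exp(-r*dt) * [p*1.805959 + (1-p)*0.257560] = 1.073584; exercise = 0.000000; V(1,1) = max -> 1.073584
  V(0,0) = exp(-r*dt) * [p*3.669282 + (1-p)*1.073584] = 2.422267; exercise = 0.910000; V(0,0) = max -> 2.422267


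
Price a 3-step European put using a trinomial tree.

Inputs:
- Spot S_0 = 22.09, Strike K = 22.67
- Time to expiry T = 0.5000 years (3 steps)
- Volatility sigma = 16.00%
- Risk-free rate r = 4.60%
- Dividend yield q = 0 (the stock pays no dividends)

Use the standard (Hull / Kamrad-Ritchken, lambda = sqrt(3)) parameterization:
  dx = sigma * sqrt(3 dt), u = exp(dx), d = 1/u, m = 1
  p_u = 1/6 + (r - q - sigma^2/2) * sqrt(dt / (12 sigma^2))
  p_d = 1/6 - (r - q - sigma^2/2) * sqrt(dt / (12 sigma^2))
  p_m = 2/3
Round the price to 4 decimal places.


dt = T/N = 0.166667; dx = sigma*sqrt(3*dt) = 0.113137
u = exp(dx) = 1.119785; d = 1/u = 0.893028
p_u = 0.191121, p_m = 0.666667, p_d = 0.142213
Discount per step: exp(-r*dt) = 0.992363
Stock lattice S(k, j) with j the centered position index:
  k=0: S(0,+0) = 22.0900
  k=1: S(1,-1) = 19.7270; S(1,+0) = 22.0900; S(1,+1) = 24.7361
  k=2: S(2,-2) = 17.6168; S(2,-1) = 19.7270; S(2,+0) = 22.0900; S(2,+1) = 24.7361; S(2,+2) = 27.6991
  k=3: S(3,-3) = 15.7323; S(3,-2) = 17.6168; S(3,-1) = 19.7270; S(3,+0) = 22.0900; S(3,+1) = 24.7361; S(3,+2) = 27.6991; S(3,+3) = 31.0170
Terminal payoffs V(N, j) = max(K - S_T, 0):
  V(3,-3) = 6.937734; V(3,-2) = 5.053238; V(3,-1) = 2.943006; V(3,+0) = 0.580000; V(3,+1) = 0.000000; V(3,+2) = 0.000000; V(3,+3) = 0.000000
Backward induction: V(k, j) = exp(-r*dt) * [p_u * V(k+1, j+1) + p_m * V(k+1, j) + p_d * V(k+1, j-1)]
  V(2,-2) = exp(-r*dt) * [p_u*2.943006 + p_m*5.053238 + p_d*6.937734] = 4.880368
  V(2,-1) = exp(-r*dt) * [p_u*0.580000 + p_m*2.943006 + p_d*5.053238] = 2.770169
  V(2,+0) = exp(-r*dt) * [p_u*0.000000 + p_m*0.580000 + p_d*2.943006] = 0.799050
  V(2,+1) = exp(-r*dt) * [p_u*0.000000 + p_m*0.000000 + p_d*0.580000] = 0.081853
  V(2,+2) = exp(-r*dt) * [p_u*0.000000 + p_m*0.000000 + p_d*0.000000] = 0.000000
  V(1,-1) = exp(-r*dt) * [p_u*0.799050 + p_m*2.770169 + p_d*4.880368] = 2.672972
  V(1,+0) = exp(-r*dt) * [p_u*0.081853 + p_m*0.799050 + p_d*2.770169] = 0.935100
  V(1,+1) = exp(-r*dt) * [p_u*0.000000 + p_m*0.081853 + p_d*0.799050] = 0.166919
  V(0,+0) = exp(-r*dt) * [p_u*0.166919 + p_m*0.935100 + p_d*2.672972] = 1.027524

Answer: Price = V(0,0) = 1.0275


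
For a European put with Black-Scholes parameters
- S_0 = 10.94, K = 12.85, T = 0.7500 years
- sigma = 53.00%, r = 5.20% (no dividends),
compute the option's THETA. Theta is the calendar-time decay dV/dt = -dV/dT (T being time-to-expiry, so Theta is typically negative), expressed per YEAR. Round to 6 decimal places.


Answer: Theta = -0.891368

Derivation:
d1 = -0.0361236393; d2 = -0.4951171033
phi(d1) = 0.3986820720; exp(-qT) = 1.0000000000; exp(-rT) = 0.9617507091
Theta = -S*exp(-qT)*phi(d1)*sigma/(2*sqrt(T)) + r*K*exp(-rT)*N(-d2) - q*S*exp(-qT)*N(-d1)
N(-d1) = 0.5144081134; N(-d2) = 0.6897412693; sqrt(T) = 0.8660254038
Term 1 = -10.9400 * 1.0000000000 * 0.3986820720 * 0.5300 / (2 * 0.8660254038) = -1.3346250466
Term 2 = 0.0520 * 12.8500 * 0.9617507091 * 0.6897412693 = 0.4432565873
Term 3 = 0 (no dividend yield, q = 0)
Theta = -1.3346250466 + (0.4432565873) + (0.0000000000) = -0.891368


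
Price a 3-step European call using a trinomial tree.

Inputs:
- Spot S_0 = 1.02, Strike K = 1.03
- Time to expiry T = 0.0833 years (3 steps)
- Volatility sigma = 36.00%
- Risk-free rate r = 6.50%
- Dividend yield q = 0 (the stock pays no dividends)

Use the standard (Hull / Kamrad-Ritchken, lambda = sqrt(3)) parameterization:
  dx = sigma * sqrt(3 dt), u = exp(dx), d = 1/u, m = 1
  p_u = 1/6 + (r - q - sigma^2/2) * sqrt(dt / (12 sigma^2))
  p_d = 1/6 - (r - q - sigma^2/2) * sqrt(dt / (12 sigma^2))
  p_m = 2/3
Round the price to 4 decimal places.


dt = T/N = 0.027767; dx = sigma*sqrt(3*dt) = 0.103902
u = exp(dx) = 1.109492; d = 1/u = 0.901313
p_u = 0.166693, p_m = 0.666667, p_d = 0.166640
Discount per step: exp(-r*dt) = 0.998197
Stock lattice S(k, j) with j the centered position index:
  k=0: S(0,+0) = 1.0200
  k=1: S(1,-1) = 0.9193; S(1,+0) = 1.0200; S(1,+1) = 1.1317
  k=2: S(2,-2) = 0.8286; S(2,-1) = 0.9193; S(2,+0) = 1.0200; S(2,+1) = 1.1317; S(2,+2) = 1.2556
  k=3: S(3,-3) = 0.7468; S(3,-2) = 0.8286; S(3,-1) = 0.9193; S(3,+0) = 1.0200; S(3,+1) = 1.1317; S(3,+2) = 1.2556; S(3,+3) = 1.3931
Terminal payoffs V(N, j) = max(S_T - K, 0):
  V(3,-3) = 0.000000; V(3,-2) = 0.000000; V(3,-1) = 0.000000; V(3,+0) = 0.000000; V(3,+1) = 0.101682; V(3,+2) = 0.225592; V(3,+3) = 0.363069
Backward induction: V(k, j) = exp(-r*dt) * [p_u * V(k+1, j+1) + p_m * V(k+1, j) + p_d * V(k+1, j-1)]
  V(2,-2) = exp(-r*dt) * [p_u*0.000000 + p_m*0.000000 + p_d*0.000000] = 0.000000
  V(2,-1) = exp(-r*dt) * [p_u*0.000000 + p_m*0.000000 + p_d*0.000000] = 0.000000
  V(2,+0) = exp(-r*dt) * [p_u*0.101682 + p_m*0.000000 + p_d*0.000000] = 0.016919
  V(2,+1) = exp(-r*dt) * [p_u*0.225592 + p_m*0.101682 + p_d*0.000000] = 0.105203
  V(2,+2) = exp(-r*dt) * [p_u*0.363069 + p_m*0.225592 + p_d*0.101682] = 0.227449
  V(1,-1) = exp(-r*dt) * [p_u*0.016919 + p_m*0.000000 + p_d*0.000000] = 0.002815
  V(1,+0) = exp(-r*dt) * [p_u*0.105203 + p_m*0.016919 + p_d*0.000000] = 0.028764
  V(1,+1) = exp(-r*dt) * [p_u*0.227449 + p_m*0.105203 + p_d*0.016919] = 0.110669
  V(0,+0) = exp(-r*dt) * [p_u*0.110669 + p_m*0.028764 + p_d*0.002815] = 0.038024

Answer: Price = V(0,0) = 0.0380


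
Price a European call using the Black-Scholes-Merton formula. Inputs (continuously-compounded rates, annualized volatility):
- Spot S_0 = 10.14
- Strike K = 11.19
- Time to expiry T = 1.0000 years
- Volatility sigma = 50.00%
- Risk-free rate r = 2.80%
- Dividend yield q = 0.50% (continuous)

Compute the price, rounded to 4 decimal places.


d1 = (ln(S/K) + (r - q + 0.5*sigma^2) * T) / (sigma * sqrt(T)) = 0.09893495
d2 = d1 - sigma * sqrt(T) = -0.40106505
exp(-rT) = 0.97238837; exp(-qT) = 0.99501248
C = S_0 * exp(-qT) * N(d1) - K * exp(-rT) * N(d2)
N(d1) = 0.53940504; N(d2) = 0.34418612
C = 10.1400 * 0.99501248 * 0.53940504 - 11.1900 * 0.97238837 * 0.34418612 = 1.6972

Answer: Price = 1.6972


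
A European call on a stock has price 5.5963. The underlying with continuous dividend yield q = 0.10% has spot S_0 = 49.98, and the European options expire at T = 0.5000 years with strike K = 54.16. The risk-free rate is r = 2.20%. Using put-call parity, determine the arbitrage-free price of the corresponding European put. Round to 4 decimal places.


Put-call parity: C - P = S_0 * exp(-qT) - K * exp(-rT).
S_0 * exp(-qT) = 49.9800 * 0.99950012 = 49.95501625
K * exp(-rT) = 54.1600 * 0.98906028 = 53.56750470
P = C - S*exp(-qT) + K*exp(-rT)
P = 5.5963 - 49.95501625 + 53.56750470 = 9.2088

Answer: Put price = 9.2088


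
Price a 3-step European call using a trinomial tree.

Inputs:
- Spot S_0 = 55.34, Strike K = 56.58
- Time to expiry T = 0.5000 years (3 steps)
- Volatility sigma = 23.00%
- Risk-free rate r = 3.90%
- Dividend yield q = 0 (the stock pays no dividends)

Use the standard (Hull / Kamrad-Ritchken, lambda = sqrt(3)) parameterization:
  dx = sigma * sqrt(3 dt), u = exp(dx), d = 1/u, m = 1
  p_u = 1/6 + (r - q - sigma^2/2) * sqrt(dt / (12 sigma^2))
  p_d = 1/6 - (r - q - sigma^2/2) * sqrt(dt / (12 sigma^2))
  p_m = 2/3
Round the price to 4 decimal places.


dt = T/N = 0.166667; dx = sigma*sqrt(3*dt) = 0.162635
u = exp(dx) = 1.176607; d = 1/u = 0.849902
p_u = 0.173097, p_m = 0.666667, p_d = 0.160236
Discount per step: exp(-r*dt) = 0.993521
Stock lattice S(k, j) with j the centered position index:
  k=0: S(0,+0) = 55.3400
  k=1: S(1,-1) = 47.0336; S(1,+0) = 55.3400; S(1,+1) = 65.1134
  k=2: S(2,-2) = 39.9739; S(2,-1) = 47.0336; S(2,+0) = 55.3400; S(2,+1) = 65.1134; S(2,+2) = 76.6129
  k=3: S(3,-3) = 33.9739; S(3,-2) = 39.9739; S(3,-1) = 47.0336; S(3,+0) = 55.3400; S(3,+1) = 65.1134; S(3,+2) = 76.6129; S(3,+3) = 90.1432
Terminal payoffs V(N, j) = max(S_T - K, 0):
  V(3,-3) = 0.000000; V(3,-2) = 0.000000; V(3,-1) = 0.000000; V(3,+0) = 0.000000; V(3,+1) = 8.533411; V(3,+2) = 20.032871; V(3,+3) = 33.563212
Backward induction: V(k, j) = exp(-r*dt) * [p_u * V(k+1, j+1) + p_m * V(k+1, j) + p_d * V(k+1, j-1)]
  V(2,-2) = exp(-r*dt) * [p_u*0.000000 + p_m*0.000000 + p_d*0.000000] = 0.000000
  V(2,-1) = exp(-r*dt) * [p_u*0.000000 + p_m*0.000000 + p_d*0.000000] = 0.000000
  V(2,+0) = exp(-r*dt) * [p_u*8.533411 + p_m*0.000000 + p_d*0.000000] = 1.467540
  V(2,+1) = exp(-r*dt) * [p_u*20.032871 + p_m*8.533411 + p_d*0.000000] = 9.097251
  V(2,+2) = exp(-r*dt) * [p_u*33.563212 + p_m*20.032871 + p_d*8.533411] = 20.399280
  V(1,-1) = exp(-r*dt) * [p_u*1.467540 + p_m*0.000000 + p_d*0.000000] = 0.252381
  V(1,+0) = exp(-r*dt) * [p_u*9.097251 + p_m*1.467540 + p_d*0.000000] = 2.536528
  V(1,+1) = exp(-r*dt) * [p_u*20.399280 + p_m*9.097251 + p_d*1.467540] = 9.767351
  V(0,+0) = exp(-r*dt) * [p_u*9.767351 + p_m*2.536528 + p_d*0.252381] = 3.399989

Answer: Price = V(0,0) = 3.4000


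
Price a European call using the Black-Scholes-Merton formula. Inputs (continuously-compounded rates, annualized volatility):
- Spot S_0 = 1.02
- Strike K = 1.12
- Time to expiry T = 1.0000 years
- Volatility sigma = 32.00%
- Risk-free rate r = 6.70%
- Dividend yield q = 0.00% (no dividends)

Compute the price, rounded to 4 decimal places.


Answer: Price = 0.1181

Derivation:
d1 = (ln(S/K) + (r - q + 0.5*sigma^2) * T) / (sigma * sqrt(T)) = 0.07710607
d2 = d1 - sigma * sqrt(T) = -0.24289393
exp(-rT) = 0.93519520; exp(-qT) = 1.00000000
C = S_0 * exp(-qT) * N(d1) - K * exp(-rT) * N(d2)
N(d1) = 0.53073042; N(d2) = 0.40404378
C = 1.0200 * 1.00000000 * 0.53073042 - 1.1200 * 0.93519520 * 0.40404378 = 0.1181


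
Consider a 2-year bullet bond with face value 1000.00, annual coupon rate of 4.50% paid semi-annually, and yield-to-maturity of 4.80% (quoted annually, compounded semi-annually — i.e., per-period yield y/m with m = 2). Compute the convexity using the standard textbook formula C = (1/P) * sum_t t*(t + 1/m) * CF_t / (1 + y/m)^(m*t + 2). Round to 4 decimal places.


Answer: Convexity = 4.5613

Derivation:
Coupon per period c = face * coupon_rate / m = 22.500000
Periods per year m = 2; per-period yield y/m = 0.024000
Number of cashflows N = 4
Cashflows (t years, CF_t, discount factor 1/(1+y/m)^(m*t), PV):
  t = 0.5000: CF_t = 22.500000, DF = 0.976562, PV = 21.972656
  t = 1.0000: CF_t = 22.500000, DF = 0.953674, PV = 21.457672
  t = 1.5000: CF_t = 22.500000, DF = 0.931323, PV = 20.954758
  t = 2.0000: CF_t = 1022.500000, DF = 0.909495, PV = 929.958333
Price P = sum_t PV_t = 994.343419
Convexity numerator sum_t t*(t + 1/m) * CF_t / (1+y/m)^(m*t + 2):
  t = 0.5000: term = 10.477379
  t = 1.0000: term = 30.695446
  t = 1.5000: term = 59.952043
  t = 2.0000: term = 4434.386885
Convexity = (1/P) * sum = 4535.511754 / 994.343419 = 4.561313


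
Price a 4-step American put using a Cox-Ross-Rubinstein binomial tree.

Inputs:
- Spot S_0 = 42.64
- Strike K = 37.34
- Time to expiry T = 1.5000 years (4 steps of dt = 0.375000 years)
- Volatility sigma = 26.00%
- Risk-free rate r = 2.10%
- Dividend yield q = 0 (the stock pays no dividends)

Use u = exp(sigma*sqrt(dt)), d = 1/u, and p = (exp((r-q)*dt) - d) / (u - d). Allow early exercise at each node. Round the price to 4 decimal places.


dt = T/N = 0.375000
u = exp(sigma*sqrt(dt)) = 1.172592; d = 1/u = 0.852811
p = (exp((r-q)*dt) - d) / (u - d) = 0.485003
Discount per step: exp(-r*dt) = 0.992156
Stock lattice S(k, i) with i counting down-moves:
  k=0: S(0,0) = 42.6400
  k=1: S(1,0) = 49.9993; S(1,1) = 36.3639
  k=2: S(2,0) = 58.6288; S(2,1) = 42.6400; S(2,2) = 31.0115
  k=3: S(3,0) = 68.7477; S(3,1) = 49.9993; S(3,2) = 36.3639; S(3,3) = 26.4470
  k=4: S(4,0) = 80.6130; S(4,1) = 58.6288; S(4,2) = 42.6400; S(4,3) = 31.0115; S(4,4) = 22.5543
Terminal payoffs V(N, i) = max(K - S_T, 0):
  V(4,0) = 0.000000; V(4,1) = 0.000000; V(4,2) = 0.000000; V(4,3) = 6.328469; V(4,4) = 14.785707
Backward induction: V(k, i) = exp(-r*dt) * [p * V(k+1, i) + (1-p) * V(k+1, i+1)]; then take max(V_cont, immediate exercise) for American.
  V(3,0) = exp(-r*dt) * [p*0.000000 + (1-p)*0.000000] = 0.000000; exercise = 0.000000; V(3,0) = max -> 0.000000
  V(3,1) = exp(-r*dt) * [p*0.000000 + (1-p)*0.000000] = 0.000000; exercise = 0.000000; V(3,1) = max -> 0.000000
  V(3,2) = exp(-r*dt) * [p*0.000000 + (1-p)*6.328469] = 3.233577; exercise = 0.976121; V(3,2) = max -> 3.233577
  V(3,3) = exp(-r*dt) * [p*6.328469 + (1-p)*14.785707] = 10.600114; exercise = 10.893012; V(3,3) = max -> 10.893012
  V(2,0) = exp(-r*dt) * [p*0.000000 + (1-p)*0.000000] = 0.000000; exercise = 0.000000; V(2,0) = max -> 0.000000
  V(2,1) = exp(-r*dt) * [p*0.000000 + (1-p)*3.233577] = 1.652219; exercise = 0.000000; V(2,1) = max -> 1.652219
  V(2,2) = exp(-r*dt) * [p*3.233577 + (1-p)*10.893012] = 7.121856; exercise = 6.328469; V(2,2) = max -> 7.121856
  V(1,0) = exp(-r*dt) * [p*0.000000 + (1-p)*1.652219] = 0.844213; exercise = 0.000000; V(1,0) = max -> 0.844213
  V(1,1) = exp(-r*dt) * [p*1.652219 + (1-p)*7.121856] = 4.434009; exercise = 0.976121; V(1,1) = max -> 4.434009
  V(0,0) = exp(-r*dt) * [p*0.844213 + (1-p)*4.434009] = 2.671823; exercise = 0.000000; V(0,0) = max -> 2.671823

Answer: Price = V(0,0) = 2.6718


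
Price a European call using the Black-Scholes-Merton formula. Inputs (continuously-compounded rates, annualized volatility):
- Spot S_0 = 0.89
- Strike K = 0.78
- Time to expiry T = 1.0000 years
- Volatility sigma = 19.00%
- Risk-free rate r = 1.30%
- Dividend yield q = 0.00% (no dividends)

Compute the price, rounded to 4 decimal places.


d1 = (ln(S/K) + (r - q + 0.5*sigma^2) * T) / (sigma * sqrt(T)) = 0.85777654
d2 = d1 - sigma * sqrt(T) = 0.66777654
exp(-rT) = 0.98708414; exp(-qT) = 1.00000000
C = S_0 * exp(-qT) * N(d1) - K * exp(-rT) * N(d2)
N(d1) = 0.80449207; N(d2) = 0.74786188
C = 0.8900 * 1.00000000 * 0.80449207 - 0.7800 * 0.98708414 * 0.74786188 = 0.1402

Answer: Price = 0.1402
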